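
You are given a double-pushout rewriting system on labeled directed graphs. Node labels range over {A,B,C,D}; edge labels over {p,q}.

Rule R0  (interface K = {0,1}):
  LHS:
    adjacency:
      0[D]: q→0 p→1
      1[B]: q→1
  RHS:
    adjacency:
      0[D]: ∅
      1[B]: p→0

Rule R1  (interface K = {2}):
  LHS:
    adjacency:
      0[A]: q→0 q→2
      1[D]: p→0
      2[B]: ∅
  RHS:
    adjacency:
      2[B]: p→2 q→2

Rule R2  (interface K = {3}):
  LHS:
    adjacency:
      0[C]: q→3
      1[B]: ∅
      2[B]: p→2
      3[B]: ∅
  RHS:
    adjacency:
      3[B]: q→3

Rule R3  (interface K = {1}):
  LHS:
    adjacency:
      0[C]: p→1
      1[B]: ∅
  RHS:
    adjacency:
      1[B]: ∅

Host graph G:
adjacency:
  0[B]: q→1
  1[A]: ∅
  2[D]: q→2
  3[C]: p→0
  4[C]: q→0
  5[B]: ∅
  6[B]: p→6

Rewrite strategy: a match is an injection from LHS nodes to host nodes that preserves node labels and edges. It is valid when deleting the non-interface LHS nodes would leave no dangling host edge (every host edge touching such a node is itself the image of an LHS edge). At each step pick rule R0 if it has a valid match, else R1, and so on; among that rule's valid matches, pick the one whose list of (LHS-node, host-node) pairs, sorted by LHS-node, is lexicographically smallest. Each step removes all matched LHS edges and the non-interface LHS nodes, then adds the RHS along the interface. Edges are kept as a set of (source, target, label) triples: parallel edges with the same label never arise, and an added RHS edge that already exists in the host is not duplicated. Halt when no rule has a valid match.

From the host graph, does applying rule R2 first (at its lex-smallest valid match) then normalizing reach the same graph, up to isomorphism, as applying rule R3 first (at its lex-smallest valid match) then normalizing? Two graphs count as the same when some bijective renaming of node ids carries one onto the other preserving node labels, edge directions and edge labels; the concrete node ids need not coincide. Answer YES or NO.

branch R2-first: apply at {0↦4, 1↦5, 2↦6, 3↦0} → |E|=4, then 1 more step(s) → NF |V|=3 |E|=3 V={0:B, 1:A, 2:D} E=0-q->0 0-q->1 2-q->2
branch R3-first: apply at {0↦3, 1↦0} → |E|=4, then 1 more step(s) → NF |V|=3 |E|=3 V={0:B, 1:A, 2:D} E=0-q->0 0-q->1 2-q->2
graphs isomorphic (equal up to label-preserving node renaming)

Answer: YES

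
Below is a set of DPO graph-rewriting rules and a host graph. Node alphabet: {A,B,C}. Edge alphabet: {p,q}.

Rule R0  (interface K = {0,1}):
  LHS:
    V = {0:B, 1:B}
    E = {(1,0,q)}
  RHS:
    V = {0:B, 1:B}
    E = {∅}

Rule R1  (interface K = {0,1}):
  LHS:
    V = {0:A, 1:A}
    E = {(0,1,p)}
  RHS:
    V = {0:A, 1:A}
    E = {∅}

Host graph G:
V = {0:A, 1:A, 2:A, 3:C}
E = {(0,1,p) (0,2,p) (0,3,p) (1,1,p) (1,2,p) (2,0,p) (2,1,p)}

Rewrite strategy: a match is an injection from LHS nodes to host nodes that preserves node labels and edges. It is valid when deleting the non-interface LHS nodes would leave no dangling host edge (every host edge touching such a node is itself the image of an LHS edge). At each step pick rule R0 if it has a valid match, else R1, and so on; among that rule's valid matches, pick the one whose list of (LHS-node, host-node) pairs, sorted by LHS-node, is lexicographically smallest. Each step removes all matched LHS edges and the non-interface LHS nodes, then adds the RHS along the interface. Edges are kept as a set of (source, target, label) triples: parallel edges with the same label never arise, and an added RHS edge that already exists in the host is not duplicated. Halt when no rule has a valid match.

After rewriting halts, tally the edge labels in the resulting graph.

Answer: p:2

Derivation:
initial: |V|=4 |E|=7  E = 0-p->1 0-p->2 0-p->3 1-p->1 1-p->2 2-p->0 2-p->1
step 1: apply R1 at {0↦0, 1↦1}  → |V|=4 |E|=6  E = 0-p->2 0-p->3 1-p->1 1-p->2 2-p->0 2-p->1
step 2: apply R1 at {0↦0, 1↦2}  → |V|=4 |E|=5  E = 0-p->3 1-p->1 1-p->2 2-p->0 2-p->1
step 3: apply R1 at {0↦1, 1↦2}  → |V|=4 |E|=4  E = 0-p->3 1-p->1 2-p->0 2-p->1
step 4: apply R1 at {0↦2, 1↦0}  → |V|=4 |E|=3  E = 0-p->3 1-p->1 2-p->1
step 5: apply R1 at {0↦2, 1↦1}  → |V|=4 |E|=2  E = 0-p->3 1-p->1
halt: no rule applies after step 5
NF edges: [(0, 3, 'p'), (1, 1, 'p')]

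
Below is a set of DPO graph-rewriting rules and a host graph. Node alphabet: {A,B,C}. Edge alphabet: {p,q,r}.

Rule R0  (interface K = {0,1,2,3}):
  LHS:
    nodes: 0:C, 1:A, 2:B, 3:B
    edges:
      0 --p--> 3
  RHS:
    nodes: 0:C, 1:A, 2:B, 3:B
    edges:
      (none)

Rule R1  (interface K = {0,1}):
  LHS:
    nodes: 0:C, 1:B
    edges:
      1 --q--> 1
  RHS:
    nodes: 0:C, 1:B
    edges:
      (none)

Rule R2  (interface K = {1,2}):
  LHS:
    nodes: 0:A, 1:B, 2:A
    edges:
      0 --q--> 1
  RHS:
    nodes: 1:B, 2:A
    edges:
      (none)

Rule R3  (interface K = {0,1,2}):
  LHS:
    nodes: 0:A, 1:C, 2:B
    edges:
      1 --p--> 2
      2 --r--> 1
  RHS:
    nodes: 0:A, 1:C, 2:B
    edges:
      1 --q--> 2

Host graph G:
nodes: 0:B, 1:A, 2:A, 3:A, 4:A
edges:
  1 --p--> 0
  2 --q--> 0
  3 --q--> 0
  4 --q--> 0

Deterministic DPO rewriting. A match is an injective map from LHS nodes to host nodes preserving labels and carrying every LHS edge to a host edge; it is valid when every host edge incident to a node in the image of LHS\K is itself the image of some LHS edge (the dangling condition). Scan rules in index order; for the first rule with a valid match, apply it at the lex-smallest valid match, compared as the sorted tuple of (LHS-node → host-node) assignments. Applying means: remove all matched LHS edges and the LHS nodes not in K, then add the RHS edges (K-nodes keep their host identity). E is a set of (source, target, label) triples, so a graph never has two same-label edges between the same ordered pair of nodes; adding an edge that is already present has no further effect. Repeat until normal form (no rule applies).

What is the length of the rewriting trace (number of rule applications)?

Answer: 3

Rewrite trace:
initial: |V|=5 |E|=4  E = 1-p->0 2-q->0 3-q->0 4-q->0
step 1: apply R2 at {0↦2, 1↦0, 2↦1}  → |V|=4 |E|=3  E = 1-p->0 3-q->0 4-q->0
step 2: apply R2 at {0↦3, 1↦0, 2↦1}  → |V|=3 |E|=2  E = 1-p->0 4-q->0
step 3: apply R2 at {0↦4, 1↦0, 2↦1}  → |V|=2 |E|=1  E = 1-p->0
final graph: no rule applies after step 3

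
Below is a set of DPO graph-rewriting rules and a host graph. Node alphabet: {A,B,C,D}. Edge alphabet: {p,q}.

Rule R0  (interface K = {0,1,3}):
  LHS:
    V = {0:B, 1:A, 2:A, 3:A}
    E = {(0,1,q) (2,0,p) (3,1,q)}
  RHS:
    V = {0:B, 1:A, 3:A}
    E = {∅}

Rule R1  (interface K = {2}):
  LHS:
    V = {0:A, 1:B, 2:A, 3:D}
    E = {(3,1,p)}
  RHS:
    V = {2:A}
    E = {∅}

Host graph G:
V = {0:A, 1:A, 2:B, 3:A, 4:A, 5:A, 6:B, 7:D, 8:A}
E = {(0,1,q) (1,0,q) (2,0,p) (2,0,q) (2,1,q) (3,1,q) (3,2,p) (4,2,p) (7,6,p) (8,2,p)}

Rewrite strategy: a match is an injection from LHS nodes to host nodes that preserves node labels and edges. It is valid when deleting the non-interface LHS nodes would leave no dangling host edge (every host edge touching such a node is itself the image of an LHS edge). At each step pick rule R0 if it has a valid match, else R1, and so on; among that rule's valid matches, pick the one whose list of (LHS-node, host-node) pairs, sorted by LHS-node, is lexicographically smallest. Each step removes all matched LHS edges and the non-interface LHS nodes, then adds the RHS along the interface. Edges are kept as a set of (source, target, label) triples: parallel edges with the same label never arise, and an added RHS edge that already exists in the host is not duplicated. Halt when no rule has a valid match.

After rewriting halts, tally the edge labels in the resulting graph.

start.  V:9 E:10  edges: 0-q->1 1-q->0 2-p->0 2-q->0 2-q->1 3-q->1 3-p->2 4-p->2 7-p->6 8-p->2
1. fire R0 via {0↦2, 1↦0, 2↦4, 3↦1}  →  V:8 E:7  edges: 0-q->1 2-p->0 2-q->1 3-q->1 3-p->2 7-p->6 8-p->2
2. fire R0 via {0↦2, 1↦1, 2↦8, 3↦0}  →  V:7 E:4  edges: 2-p->0 3-q->1 3-p->2 7-p->6
3. fire R1 via {0↦5, 1↦6, 2↦0, 3↦7}  →  V:4 E:3  edges: 2-p->0 3-q->1 3-p->2
normal form: no rule applies after step 3
NF edges: [(2, 0, 'p'), (3, 1, 'q'), (3, 2, 'p')]

Answer: p:2 q:1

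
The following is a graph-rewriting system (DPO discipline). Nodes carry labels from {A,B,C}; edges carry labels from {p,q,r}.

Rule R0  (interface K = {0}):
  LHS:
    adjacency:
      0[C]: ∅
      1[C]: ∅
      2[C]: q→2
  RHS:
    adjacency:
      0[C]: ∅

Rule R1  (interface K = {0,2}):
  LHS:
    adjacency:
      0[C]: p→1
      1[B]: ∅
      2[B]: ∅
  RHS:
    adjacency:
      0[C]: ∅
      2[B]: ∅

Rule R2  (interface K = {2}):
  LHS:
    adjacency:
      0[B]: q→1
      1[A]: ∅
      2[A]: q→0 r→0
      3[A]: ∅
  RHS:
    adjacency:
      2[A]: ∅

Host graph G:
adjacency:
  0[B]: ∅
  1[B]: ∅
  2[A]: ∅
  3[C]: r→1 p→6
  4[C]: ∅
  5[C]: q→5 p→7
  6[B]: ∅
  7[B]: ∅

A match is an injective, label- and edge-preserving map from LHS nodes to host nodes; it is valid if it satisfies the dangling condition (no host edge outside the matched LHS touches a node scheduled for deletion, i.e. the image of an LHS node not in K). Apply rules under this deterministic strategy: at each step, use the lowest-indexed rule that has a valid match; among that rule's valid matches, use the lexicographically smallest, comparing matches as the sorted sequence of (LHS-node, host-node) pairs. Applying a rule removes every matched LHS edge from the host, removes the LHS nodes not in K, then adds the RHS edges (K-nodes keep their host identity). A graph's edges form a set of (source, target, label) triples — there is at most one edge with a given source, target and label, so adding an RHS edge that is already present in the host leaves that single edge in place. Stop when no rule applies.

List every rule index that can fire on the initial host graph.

Answer: [R1]

Steps:
R0: no valid match — 2 raw matches, all fail dangling condition
R1: 6 valid matches — {0↦3, 1↦6, 2↦0}, {0↦3, 1↦6, 2↦1}, {0↦3, 1↦6, 2↦7} (+3 more)
R2: no valid match — LHS pattern not found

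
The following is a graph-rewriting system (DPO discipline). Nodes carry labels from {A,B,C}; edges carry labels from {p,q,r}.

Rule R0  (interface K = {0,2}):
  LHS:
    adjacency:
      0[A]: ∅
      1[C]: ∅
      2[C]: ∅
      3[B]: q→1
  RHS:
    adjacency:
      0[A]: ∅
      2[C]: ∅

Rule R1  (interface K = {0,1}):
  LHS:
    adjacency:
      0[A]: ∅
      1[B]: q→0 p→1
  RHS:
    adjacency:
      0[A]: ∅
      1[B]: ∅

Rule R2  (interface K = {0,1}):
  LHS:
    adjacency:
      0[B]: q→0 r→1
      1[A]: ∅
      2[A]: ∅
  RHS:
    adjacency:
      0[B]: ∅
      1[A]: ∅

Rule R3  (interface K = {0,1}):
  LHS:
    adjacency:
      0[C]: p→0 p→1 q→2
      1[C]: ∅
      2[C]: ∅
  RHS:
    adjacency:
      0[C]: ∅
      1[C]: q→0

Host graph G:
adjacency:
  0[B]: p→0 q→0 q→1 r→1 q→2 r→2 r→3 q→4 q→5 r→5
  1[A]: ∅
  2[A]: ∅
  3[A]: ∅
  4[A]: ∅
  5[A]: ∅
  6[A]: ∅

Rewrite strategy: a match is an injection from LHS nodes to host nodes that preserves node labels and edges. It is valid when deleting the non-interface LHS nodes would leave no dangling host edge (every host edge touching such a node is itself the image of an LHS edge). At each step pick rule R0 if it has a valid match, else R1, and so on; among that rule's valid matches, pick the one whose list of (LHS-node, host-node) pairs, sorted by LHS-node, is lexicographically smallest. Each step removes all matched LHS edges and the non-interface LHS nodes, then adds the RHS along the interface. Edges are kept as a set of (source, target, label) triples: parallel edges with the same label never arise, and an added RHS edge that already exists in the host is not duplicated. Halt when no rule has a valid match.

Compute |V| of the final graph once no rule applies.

Answer: 6

Derivation:
start.  V:7 E:10  edges: 0-p->0 0-q->0 0-q->1 0-r->1 0-q->2 0-r->2 0-r->3 0-q->4 0-q->5 0-r->5
1. fire R1 via {0↦1, 1↦0}  →  V:7 E:8  edges: 0-q->0 0-r->1 0-q->2 0-r->2 0-r->3 0-q->4 0-q->5 0-r->5
2. fire R2 via {0↦0, 1↦1, 2↦6}  →  V:6 E:6  edges: 0-q->2 0-r->2 0-r->3 0-q->4 0-q->5 0-r->5
final graph: no rule applies after step 2
NF nodes: {0:B, 1:A, 2:A, 3:A, 4:A, 5:A}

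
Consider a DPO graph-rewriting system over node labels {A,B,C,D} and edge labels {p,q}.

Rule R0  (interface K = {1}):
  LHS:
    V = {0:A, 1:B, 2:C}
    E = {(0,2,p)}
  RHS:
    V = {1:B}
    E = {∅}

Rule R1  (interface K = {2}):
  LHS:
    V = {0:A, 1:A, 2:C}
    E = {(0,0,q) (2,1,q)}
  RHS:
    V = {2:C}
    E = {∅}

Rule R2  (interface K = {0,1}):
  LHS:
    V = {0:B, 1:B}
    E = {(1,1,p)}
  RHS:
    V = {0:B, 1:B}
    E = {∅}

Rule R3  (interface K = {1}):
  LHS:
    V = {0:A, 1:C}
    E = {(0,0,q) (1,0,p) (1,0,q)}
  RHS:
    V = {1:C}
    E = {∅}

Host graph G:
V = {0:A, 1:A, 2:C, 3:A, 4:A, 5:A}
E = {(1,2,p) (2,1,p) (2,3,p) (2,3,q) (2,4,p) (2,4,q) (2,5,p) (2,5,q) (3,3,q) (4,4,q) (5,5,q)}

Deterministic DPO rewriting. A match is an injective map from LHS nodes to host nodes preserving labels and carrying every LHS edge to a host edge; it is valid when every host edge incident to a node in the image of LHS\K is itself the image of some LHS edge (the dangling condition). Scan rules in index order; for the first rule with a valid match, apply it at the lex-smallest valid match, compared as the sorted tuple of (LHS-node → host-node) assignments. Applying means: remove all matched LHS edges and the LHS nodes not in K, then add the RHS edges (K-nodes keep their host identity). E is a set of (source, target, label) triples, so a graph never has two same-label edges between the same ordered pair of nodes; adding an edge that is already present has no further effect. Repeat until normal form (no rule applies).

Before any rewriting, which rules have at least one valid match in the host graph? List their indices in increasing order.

R0: no valid match — LHS pattern not found
R1: no valid match — 6 raw matches, all fail dangling condition
R2: no valid match — LHS pattern not found
R3: 3 valid matches — {0↦3, 1↦2}, {0↦4, 1↦2}, {0↦5, 1↦2}

Answer: [R3]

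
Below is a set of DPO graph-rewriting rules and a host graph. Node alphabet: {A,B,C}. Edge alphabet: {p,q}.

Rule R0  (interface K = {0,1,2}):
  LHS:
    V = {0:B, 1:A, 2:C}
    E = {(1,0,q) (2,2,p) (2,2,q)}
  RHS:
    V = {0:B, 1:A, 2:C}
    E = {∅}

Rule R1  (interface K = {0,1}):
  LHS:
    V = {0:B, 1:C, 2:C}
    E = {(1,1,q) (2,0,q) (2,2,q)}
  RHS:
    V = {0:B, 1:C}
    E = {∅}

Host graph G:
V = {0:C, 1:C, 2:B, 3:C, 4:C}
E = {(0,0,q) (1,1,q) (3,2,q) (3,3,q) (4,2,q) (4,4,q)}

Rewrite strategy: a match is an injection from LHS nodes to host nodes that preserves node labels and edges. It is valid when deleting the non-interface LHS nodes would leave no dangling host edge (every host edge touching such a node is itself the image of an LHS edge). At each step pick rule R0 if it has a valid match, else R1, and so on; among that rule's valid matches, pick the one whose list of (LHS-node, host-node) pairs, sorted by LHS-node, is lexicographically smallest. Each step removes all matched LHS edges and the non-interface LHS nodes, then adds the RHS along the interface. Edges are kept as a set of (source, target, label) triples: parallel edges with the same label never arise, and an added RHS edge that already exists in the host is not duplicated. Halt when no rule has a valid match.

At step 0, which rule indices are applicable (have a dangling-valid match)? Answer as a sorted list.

R0: no valid match — LHS pattern not found
R1: 6 valid matches — {0↦2, 1↦0, 2↦3}, {0↦2, 1↦0, 2↦4}, {0↦2, 1↦1, 2↦3} (+3 more)

Answer: [R1]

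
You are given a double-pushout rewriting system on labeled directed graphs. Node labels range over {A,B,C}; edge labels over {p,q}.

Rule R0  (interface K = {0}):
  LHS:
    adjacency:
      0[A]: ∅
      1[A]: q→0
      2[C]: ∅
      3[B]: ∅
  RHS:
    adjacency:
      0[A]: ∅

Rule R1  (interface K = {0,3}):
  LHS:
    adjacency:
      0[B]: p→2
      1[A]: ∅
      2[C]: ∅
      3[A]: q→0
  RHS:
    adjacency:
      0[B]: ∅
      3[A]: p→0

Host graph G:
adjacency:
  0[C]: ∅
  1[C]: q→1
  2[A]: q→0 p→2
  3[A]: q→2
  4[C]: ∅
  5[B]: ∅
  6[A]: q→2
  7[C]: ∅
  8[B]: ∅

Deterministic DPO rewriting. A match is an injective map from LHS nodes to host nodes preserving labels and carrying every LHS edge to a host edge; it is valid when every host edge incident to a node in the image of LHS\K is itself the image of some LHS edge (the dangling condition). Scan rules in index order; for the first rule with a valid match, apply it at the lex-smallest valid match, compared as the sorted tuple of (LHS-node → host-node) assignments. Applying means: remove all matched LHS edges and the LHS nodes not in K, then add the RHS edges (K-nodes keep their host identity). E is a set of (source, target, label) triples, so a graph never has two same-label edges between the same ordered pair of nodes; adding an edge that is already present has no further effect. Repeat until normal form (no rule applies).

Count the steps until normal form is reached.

initial: |V|=9 |E|=5  E = 1-q->1 2-q->0 2-p->2 3-q->2 6-q->2
step 1: apply R0 at {0↦2, 1↦3, 2↦4, 3↦5}  → |V|=6 |E|=4  E = 1-q->1 2-q->0 2-p->2 6-q->2
step 2: apply R0 at {0↦2, 1↦6, 2↦7, 3↦8}  → |V|=3 |E|=3  E = 1-q->1 2-q->0 2-p->2
final graph: no rule applies after step 2

Answer: 2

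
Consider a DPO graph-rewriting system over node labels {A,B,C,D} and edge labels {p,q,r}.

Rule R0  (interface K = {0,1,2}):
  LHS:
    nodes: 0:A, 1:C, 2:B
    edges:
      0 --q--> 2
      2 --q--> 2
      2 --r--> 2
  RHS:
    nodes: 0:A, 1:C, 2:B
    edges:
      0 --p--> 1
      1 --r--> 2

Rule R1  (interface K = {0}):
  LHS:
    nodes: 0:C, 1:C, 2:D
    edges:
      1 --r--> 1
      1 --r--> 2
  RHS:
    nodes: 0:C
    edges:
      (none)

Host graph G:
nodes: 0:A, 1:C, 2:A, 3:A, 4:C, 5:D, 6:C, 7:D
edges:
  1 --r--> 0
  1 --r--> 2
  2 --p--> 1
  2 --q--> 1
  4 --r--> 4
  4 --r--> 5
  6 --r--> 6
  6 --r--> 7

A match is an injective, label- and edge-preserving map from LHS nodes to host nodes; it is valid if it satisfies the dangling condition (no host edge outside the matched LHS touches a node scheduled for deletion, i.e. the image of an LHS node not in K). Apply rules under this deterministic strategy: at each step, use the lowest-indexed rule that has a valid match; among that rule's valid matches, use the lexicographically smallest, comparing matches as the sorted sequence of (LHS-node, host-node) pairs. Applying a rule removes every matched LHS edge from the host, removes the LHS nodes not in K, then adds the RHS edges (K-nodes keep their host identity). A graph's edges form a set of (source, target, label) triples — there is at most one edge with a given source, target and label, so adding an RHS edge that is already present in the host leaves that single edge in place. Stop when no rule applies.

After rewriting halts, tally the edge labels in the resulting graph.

[0] host  ⇒  8 nodes, 8 edges  {1-r->0 1-r->2 2-p->1 2-q->1 4-r->4 4-r->5 6-r->6 6-r->7}
[1] R1 @ {0↦1, 1↦4, 2↦5}  ⇒  6 nodes, 6 edges  {1-r->0 1-r->2 2-p->1 2-q->1 6-r->6 6-r->7}
[2] R1 @ {0↦1, 1↦6, 2↦7}  ⇒  4 nodes, 4 edges  {1-r->0 1-r->2 2-p->1 2-q->1}
final graph: no rule applies after step 2
NF edges: [(1, 0, 'r'), (1, 2, 'r'), (2, 1, 'p'), (2, 1, 'q')]

Answer: p:1 q:1 r:2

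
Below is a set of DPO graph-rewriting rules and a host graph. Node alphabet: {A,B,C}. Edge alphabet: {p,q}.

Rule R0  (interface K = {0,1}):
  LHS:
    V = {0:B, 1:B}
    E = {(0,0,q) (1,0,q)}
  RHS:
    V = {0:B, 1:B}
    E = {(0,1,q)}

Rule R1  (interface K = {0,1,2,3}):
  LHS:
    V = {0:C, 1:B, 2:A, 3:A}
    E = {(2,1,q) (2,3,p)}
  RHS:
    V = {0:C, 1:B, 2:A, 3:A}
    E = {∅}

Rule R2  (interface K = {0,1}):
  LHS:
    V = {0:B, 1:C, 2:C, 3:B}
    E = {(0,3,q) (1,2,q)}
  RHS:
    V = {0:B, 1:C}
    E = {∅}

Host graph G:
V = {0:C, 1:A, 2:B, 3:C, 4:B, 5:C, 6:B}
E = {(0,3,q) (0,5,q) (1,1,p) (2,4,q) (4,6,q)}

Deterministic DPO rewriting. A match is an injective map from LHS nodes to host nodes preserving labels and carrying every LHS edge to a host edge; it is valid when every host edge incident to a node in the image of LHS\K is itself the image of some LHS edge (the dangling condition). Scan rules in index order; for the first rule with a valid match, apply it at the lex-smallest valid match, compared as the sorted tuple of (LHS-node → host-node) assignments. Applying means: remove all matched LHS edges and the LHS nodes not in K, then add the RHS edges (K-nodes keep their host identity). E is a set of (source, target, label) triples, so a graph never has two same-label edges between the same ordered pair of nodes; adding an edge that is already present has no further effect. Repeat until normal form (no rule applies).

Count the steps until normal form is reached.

Answer: 2

Steps:
initial: |V|=7 |E|=5  E = 0-q->3 0-q->5 1-p->1 2-q->4 4-q->6
step 1: apply R2 at {0↦4, 1↦0, 2↦3, 3↦6}  → |V|=5 |E|=3  E = 0-q->5 1-p->1 2-q->4
step 2: apply R2 at {0↦2, 1↦0, 2↦5, 3↦4}  → |V|=3 |E|=1  E = 1-p->1
final graph: no rule applies after step 2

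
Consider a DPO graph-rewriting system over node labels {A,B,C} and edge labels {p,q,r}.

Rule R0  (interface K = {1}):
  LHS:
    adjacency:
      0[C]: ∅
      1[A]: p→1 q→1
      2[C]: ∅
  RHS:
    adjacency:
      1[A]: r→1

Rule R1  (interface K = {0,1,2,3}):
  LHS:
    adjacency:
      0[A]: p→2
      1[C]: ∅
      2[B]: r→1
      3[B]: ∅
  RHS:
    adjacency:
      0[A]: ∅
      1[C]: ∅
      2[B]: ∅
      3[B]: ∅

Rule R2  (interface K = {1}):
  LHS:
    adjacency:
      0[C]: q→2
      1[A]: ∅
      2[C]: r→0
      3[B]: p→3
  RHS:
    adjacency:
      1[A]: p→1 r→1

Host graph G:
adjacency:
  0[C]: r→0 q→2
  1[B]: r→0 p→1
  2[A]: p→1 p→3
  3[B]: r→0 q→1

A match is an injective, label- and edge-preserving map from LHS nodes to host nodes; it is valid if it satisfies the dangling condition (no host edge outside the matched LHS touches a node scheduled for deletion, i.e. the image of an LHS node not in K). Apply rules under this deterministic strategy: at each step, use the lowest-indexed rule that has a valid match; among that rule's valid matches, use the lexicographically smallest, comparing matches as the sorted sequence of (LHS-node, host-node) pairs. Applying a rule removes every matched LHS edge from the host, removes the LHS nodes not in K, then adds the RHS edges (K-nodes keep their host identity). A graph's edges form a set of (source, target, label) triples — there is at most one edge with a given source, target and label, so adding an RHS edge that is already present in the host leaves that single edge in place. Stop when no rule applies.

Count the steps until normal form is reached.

Answer: 2

Steps:
[0] host  ⇒  4 nodes, 8 edges  {0-r->0 0-q->2 1-r->0 1-p->1 2-p->1 2-p->3 3-r->0 3-q->1}
[1] R1 @ {0↦2, 1↦0, 2↦1, 3↦3}  ⇒  4 nodes, 6 edges  {0-r->0 0-q->2 1-p->1 2-p->3 3-r->0 3-q->1}
[2] R1 @ {0↦2, 1↦0, 2↦3, 3↦1}  ⇒  4 nodes, 4 edges  {0-r->0 0-q->2 1-p->1 3-q->1}
final graph: no rule applies after step 2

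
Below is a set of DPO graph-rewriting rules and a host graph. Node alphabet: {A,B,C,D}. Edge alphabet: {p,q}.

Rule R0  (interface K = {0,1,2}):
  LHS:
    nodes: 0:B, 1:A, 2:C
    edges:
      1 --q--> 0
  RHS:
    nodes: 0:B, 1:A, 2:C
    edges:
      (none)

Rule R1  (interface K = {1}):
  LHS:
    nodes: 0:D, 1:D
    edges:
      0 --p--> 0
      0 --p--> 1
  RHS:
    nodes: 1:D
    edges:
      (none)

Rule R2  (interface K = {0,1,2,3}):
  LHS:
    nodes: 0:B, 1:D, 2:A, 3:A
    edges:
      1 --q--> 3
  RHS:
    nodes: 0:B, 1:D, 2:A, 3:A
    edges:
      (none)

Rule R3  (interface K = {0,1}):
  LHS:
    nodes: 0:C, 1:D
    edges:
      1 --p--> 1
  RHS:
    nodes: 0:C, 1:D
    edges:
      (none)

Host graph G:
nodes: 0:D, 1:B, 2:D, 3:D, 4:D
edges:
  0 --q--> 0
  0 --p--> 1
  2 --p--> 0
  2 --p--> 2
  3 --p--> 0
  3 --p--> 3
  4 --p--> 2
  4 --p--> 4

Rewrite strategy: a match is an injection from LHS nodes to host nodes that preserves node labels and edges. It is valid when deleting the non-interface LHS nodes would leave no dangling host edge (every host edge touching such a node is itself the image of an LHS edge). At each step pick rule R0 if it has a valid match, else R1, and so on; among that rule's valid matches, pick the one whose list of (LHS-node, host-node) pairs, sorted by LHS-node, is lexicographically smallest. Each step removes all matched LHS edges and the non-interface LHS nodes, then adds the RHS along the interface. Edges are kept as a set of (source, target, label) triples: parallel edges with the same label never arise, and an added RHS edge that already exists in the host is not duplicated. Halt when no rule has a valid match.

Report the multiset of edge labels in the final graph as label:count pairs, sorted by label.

initial: |V|=5 |E|=8  E = 0-q->0 0-p->1 2-p->0 2-p->2 3-p->0 3-p->3 4-p->2 4-p->4
step 1: apply R1 at {0↦3, 1↦0}  → |V|=4 |E|=6  E = 0-q->0 0-p->1 2-p->0 2-p->2 4-p->2 4-p->4
step 2: apply R1 at {0↦4, 1↦2}  → |V|=3 |E|=4  E = 0-q->0 0-p->1 2-p->0 2-p->2
step 3: apply R1 at {0↦2, 1↦0}  → |V|=2 |E|=2  E = 0-q->0 0-p->1
normal form: no rule applies after step 3
NF edges: [(0, 0, 'q'), (0, 1, 'p')]

Answer: p:1 q:1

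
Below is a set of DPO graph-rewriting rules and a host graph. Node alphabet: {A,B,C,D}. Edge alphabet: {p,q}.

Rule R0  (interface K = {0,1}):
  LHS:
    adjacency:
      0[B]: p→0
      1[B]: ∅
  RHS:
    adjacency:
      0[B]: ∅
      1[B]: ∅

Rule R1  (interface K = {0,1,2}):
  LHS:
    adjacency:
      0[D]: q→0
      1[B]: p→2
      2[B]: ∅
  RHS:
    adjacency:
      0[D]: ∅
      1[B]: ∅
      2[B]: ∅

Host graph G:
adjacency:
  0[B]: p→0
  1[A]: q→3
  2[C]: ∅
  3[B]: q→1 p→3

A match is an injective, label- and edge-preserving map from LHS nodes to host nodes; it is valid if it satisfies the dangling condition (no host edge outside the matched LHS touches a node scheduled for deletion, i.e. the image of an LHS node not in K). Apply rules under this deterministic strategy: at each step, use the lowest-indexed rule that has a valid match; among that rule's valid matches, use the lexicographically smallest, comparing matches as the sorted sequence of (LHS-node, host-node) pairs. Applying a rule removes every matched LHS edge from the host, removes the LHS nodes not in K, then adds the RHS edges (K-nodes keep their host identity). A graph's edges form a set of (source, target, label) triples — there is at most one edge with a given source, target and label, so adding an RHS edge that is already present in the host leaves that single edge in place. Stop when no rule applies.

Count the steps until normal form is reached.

Answer: 2

Derivation:
start.  V:4 E:4  edges: 0-p->0 1-q->3 3-q->1 3-p->3
1. fire R0 via {0↦0, 1↦3}  →  V:4 E:3  edges: 1-q->3 3-q->1 3-p->3
2. fire R0 via {0↦3, 1↦0}  →  V:4 E:2  edges: 1-q->3 3-q->1
final graph: no rule applies after step 2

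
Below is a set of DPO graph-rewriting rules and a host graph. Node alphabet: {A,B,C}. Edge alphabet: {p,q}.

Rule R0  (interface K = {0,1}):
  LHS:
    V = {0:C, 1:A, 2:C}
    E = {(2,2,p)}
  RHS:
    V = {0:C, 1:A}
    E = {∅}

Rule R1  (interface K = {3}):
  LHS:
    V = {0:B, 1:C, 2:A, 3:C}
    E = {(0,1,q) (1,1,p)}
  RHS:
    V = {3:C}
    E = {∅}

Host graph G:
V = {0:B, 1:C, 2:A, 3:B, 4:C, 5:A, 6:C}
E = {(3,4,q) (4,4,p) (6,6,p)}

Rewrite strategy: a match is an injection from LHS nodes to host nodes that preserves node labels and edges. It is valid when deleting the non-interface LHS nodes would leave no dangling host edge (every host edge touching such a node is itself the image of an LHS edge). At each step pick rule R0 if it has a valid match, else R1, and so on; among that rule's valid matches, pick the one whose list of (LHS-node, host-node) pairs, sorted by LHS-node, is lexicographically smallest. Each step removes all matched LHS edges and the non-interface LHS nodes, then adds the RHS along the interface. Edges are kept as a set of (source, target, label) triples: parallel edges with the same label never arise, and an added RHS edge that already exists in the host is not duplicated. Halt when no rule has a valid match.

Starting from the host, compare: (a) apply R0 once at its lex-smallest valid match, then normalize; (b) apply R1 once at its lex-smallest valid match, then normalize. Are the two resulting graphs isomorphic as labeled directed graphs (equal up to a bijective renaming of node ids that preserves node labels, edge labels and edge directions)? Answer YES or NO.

branch R0-first: apply at {0↦1, 1↦2, 2↦6} → |E|=2, then 1 more step(s) → NF |V|=3 |E|=0 V={0:B, 1:C, 5:A} E=∅
branch R1-first: apply at {0↦3, 1↦4, 2↦2, 3↦1} → |E|=1, then 1 more step(s) → NF |V|=3 |E|=0 V={0:B, 1:C, 5:A} E=∅
graphs isomorphic (equal up to label-preserving node renaming)

Answer: YES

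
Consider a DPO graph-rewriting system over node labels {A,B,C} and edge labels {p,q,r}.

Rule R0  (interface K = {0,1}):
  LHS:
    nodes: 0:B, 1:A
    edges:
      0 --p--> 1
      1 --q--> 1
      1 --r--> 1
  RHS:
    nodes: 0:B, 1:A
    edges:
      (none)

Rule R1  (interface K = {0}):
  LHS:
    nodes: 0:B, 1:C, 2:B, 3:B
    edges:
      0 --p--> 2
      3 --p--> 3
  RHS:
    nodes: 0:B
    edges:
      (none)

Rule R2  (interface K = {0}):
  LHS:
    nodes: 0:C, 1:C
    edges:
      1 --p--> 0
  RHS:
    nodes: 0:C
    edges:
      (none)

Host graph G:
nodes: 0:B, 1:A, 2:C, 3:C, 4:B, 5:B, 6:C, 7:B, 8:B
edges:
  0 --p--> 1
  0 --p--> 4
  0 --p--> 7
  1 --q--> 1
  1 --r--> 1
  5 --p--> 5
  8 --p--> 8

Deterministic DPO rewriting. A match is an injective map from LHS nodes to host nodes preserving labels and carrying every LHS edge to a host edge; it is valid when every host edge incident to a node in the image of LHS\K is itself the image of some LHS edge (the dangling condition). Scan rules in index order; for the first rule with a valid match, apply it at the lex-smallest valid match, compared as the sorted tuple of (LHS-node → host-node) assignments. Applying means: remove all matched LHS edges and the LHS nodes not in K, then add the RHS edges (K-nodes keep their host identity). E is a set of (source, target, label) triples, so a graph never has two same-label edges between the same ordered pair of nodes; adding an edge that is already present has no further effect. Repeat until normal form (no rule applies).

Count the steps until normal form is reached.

Answer: 3

Derivation:
initial: |V|=9 |E|=7  E = 0-p->1 0-p->4 0-p->7 1-q->1 1-r->1 5-p->5 8-p->8
step 1: apply R0 at {0↦0, 1↦1}  → |V|=9 |E|=4  E = 0-p->4 0-p->7 5-p->5 8-p->8
step 2: apply R1 at {0↦0, 1↦2, 2↦4, 3↦5}  → |V|=6 |E|=2  E = 0-p->7 8-p->8
step 3: apply R1 at {0↦0, 1↦3, 2↦7, 3↦8}  → |V|=3 |E|=0  E = ∅
normal form: no rule applies after step 3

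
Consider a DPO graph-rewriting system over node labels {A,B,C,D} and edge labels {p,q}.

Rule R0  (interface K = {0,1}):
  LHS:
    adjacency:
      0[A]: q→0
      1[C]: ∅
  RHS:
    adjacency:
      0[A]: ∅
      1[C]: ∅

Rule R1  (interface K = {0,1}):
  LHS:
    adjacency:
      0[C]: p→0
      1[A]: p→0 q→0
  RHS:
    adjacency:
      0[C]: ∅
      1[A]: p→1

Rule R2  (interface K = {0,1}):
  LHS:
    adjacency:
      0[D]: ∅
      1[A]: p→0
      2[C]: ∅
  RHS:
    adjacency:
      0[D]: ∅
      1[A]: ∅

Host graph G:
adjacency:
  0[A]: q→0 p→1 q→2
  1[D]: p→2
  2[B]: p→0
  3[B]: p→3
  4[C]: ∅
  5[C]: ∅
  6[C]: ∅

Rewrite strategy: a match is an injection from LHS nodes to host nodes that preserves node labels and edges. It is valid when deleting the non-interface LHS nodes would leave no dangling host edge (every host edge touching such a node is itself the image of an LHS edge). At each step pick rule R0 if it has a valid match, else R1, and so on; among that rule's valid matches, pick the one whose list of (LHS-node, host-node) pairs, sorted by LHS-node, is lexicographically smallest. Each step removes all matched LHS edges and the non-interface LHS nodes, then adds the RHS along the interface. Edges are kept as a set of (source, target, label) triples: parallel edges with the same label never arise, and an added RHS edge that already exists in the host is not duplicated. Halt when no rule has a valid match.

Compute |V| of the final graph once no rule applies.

Answer: 6

Derivation:
start.  V:7 E:6  edges: 0-q->0 0-p->1 0-q->2 1-p->2 2-p->0 3-p->3
1. fire R0 via {0↦0, 1↦4}  →  V:7 E:5  edges: 0-p->1 0-q->2 1-p->2 2-p->0 3-p->3
2. fire R2 via {0↦1, 1↦0, 2↦4}  →  V:6 E:4  edges: 0-q->2 1-p->2 2-p->0 3-p->3
normal form: no rule applies after step 2
NF nodes: {0:A, 1:D, 2:B, 3:B, 5:C, 6:C}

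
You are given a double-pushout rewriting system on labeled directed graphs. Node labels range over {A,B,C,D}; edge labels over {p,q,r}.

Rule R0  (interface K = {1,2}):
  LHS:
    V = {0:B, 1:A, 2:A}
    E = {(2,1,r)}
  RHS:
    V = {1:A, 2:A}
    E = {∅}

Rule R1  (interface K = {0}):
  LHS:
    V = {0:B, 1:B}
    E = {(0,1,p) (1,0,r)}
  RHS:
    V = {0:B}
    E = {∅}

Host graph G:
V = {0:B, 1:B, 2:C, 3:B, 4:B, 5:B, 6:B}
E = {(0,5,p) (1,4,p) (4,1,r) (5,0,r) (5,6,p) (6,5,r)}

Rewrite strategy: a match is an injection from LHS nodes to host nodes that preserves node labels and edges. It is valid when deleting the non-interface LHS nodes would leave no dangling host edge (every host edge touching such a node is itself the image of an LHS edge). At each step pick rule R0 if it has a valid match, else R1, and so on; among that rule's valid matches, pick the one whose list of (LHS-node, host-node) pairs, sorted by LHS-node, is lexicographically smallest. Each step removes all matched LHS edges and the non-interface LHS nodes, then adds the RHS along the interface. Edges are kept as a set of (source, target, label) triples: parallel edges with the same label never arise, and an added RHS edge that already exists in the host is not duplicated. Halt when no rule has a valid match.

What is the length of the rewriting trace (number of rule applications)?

Answer: 3

Rewrite trace:
[0] host  ⇒  7 nodes, 6 edges  {0-p->5 1-p->4 4-r->1 5-r->0 5-p->6 6-r->5}
[1] R1 @ {0↦1, 1↦4}  ⇒  6 nodes, 4 edges  {0-p->5 5-r->0 5-p->6 6-r->5}
[2] R1 @ {0↦5, 1↦6}  ⇒  5 nodes, 2 edges  {0-p->5 5-r->0}
[3] R1 @ {0↦0, 1↦5}  ⇒  4 nodes, 0 edges  {∅}
final graph: no rule applies after step 3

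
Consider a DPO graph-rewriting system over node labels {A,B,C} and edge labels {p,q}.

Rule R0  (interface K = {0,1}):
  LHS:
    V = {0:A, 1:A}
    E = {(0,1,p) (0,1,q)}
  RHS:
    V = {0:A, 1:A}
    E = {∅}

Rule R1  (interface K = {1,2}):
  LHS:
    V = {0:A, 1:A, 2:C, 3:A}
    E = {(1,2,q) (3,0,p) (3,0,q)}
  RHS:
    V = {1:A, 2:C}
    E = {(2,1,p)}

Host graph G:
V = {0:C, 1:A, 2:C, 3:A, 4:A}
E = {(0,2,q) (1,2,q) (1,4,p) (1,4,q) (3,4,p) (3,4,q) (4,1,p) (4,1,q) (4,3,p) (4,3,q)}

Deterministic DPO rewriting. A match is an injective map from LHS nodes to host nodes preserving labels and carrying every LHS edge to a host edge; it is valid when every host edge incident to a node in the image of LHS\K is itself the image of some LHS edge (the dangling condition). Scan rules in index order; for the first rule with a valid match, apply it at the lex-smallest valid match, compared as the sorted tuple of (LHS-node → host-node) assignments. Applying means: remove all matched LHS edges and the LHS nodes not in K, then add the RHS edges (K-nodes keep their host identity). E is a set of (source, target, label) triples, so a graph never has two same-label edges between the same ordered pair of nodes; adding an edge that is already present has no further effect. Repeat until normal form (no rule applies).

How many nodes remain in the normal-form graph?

start.  V:5 E:10  edges: 0-q->2 1-q->2 1-p->4 1-q->4 3-p->4 3-q->4 4-p->1 4-q->1 4-p->3 4-q->3
1. fire R0 via {0↦1, 1↦4}  →  V:5 E:8  edges: 0-q->2 1-q->2 3-p->4 3-q->4 4-p->1 4-q->1 4-p->3 4-q->3
2. fire R0 via {0↦3, 1↦4}  →  V:5 E:6  edges: 0-q->2 1-q->2 4-p->1 4-q->1 4-p->3 4-q->3
3. fire R0 via {0↦4, 1↦1}  →  V:5 E:4  edges: 0-q->2 1-q->2 4-p->3 4-q->3
4. fire R0 via {0↦4, 1↦3}  →  V:5 E:2  edges: 0-q->2 1-q->2
final graph: no rule applies after step 4
NF nodes: {0:C, 1:A, 2:C, 3:A, 4:A}

Answer: 5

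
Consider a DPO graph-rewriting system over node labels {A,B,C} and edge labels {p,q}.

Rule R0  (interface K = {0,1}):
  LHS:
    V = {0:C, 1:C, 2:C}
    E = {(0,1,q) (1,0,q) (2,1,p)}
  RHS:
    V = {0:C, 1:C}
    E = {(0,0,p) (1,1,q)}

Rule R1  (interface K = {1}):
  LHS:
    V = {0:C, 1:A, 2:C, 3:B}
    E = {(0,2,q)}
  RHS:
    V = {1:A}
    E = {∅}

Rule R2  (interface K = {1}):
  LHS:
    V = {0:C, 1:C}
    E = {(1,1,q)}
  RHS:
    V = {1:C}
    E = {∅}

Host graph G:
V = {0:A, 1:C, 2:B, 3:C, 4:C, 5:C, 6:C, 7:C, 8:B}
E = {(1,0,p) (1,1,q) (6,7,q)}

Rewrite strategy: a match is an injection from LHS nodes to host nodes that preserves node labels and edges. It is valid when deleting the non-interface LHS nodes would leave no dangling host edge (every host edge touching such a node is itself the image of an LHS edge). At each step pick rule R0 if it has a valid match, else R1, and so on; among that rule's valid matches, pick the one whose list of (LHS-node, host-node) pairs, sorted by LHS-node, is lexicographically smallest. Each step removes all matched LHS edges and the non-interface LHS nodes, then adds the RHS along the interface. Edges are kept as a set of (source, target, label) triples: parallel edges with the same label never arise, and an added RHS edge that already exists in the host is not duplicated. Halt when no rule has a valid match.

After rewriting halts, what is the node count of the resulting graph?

initial: |V|=9 |E|=3  E = 1-p->0 1-q->1 6-q->7
step 1: apply R1 at {0↦6, 1↦0, 2↦7, 3↦2}  → |V|=6 |E|=2  E = 1-p->0 1-q->1
step 2: apply R2 at {0↦3, 1↦1}  → |V|=5 |E|=1  E = 1-p->0
normal form: no rule applies after step 2
NF nodes: {0:A, 1:C, 4:C, 5:C, 8:B}

Answer: 5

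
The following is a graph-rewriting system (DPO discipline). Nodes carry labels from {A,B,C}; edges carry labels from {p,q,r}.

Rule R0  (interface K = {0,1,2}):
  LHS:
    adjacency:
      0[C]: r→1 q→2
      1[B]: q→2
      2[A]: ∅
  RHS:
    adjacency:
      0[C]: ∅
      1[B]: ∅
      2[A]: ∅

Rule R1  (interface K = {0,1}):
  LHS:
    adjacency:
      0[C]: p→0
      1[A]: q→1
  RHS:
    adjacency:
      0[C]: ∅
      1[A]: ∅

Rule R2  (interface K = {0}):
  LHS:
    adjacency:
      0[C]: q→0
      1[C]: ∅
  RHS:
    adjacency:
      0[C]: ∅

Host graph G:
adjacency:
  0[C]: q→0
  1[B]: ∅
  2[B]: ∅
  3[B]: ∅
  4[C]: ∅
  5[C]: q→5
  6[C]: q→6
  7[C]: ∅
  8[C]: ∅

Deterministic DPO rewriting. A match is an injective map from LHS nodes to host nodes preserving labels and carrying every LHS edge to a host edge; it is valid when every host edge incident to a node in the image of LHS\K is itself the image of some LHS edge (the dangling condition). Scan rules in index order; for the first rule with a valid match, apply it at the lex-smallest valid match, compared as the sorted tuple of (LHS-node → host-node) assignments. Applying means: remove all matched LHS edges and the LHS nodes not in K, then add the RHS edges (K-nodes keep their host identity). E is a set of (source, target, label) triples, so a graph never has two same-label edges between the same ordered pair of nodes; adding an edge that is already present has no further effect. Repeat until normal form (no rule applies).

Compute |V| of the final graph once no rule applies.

start.  V:9 E:3  edges: 0-q->0 5-q->5 6-q->6
1. fire R2 via {0↦0, 1↦4}  →  V:8 E:2  edges: 5-q->5 6-q->6
2. fire R2 via {0↦5, 1↦0}  →  V:7 E:1  edges: 6-q->6
3. fire R2 via {0↦6, 1↦5}  →  V:6 E:0  edges: ∅
final graph: no rule applies after step 3
NF nodes: {1:B, 2:B, 3:B, 6:C, 7:C, 8:C}

Answer: 6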